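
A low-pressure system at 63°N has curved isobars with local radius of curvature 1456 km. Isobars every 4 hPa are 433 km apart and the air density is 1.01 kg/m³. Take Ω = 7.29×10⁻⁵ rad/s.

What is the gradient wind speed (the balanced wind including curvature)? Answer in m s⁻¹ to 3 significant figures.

6.80 m s⁻¹

Coriolis parameter at 63°N:
f = 2Ω sin φ = 2 × 7.29×10⁻⁵ × sin 63° = 1.30×10⁻⁴ s⁻¹
Pressure gradient: |∂P/∂n| = 400 Pa / 433000 m = 9.24×10⁻⁴ Pa/m
Geostrophic speed: V_g = |∂P/∂n|/(fρ) = 9.24×10⁻⁴/(1.30×10⁻⁴ × 1.01) = 7.04 m/s
Around a low, centrifugal force acts outward with Coriolis, so pressure-gradient force balances both:
(1/ρ)|∂P/∂n| = fV + V²/R  →  V² + fR·V − fR·V_g = 0
With fR = 1.30×10⁻⁴ × 1456×10³ m = 189 m/s:
V = [−fR + √((fR)² + 4 fR V_g)]/2 = [−189 + √(189² + 4×189×7.04)]/2 = 6.8 m/s
Subgeostrophic (V < V_g = 7.04 m/s), as expected around a low.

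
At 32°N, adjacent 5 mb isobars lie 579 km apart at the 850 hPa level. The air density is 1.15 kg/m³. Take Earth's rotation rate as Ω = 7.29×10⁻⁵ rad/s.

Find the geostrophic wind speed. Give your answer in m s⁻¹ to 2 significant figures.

Coriolis parameter at 32°N:
f = 2Ω sin φ = 2 × 7.29×10⁻⁵ × sin 32° = 7.73×10⁻⁵ s⁻¹
Pressure gradient: |∂P/∂n| = 500 Pa / 579000 m = 8.64×10⁻⁴ Pa/m
Geostrophic balance (pressure-gradient force = Coriolis force):
V_g = (1/(fρ)) |∂P/∂n| = 8.64×10⁻⁴ / (7.73×10⁻⁵ × 1.15) = 9.72 m/s

9.7 m s⁻¹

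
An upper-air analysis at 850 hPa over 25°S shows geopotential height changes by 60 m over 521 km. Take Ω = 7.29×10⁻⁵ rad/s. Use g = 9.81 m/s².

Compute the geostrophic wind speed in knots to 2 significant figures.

Coriolis parameter at 25°S:
f = 2Ω sin φ = 2 × 7.29×10⁻⁵ × sin 25° = 6.16×10⁻⁵ s⁻¹
Height gradient: |∂Z/∂n| = 60 m / 521000 m = 1.15×10⁻⁴
On a pressure surface, geostrophic balance gives V_g = (g/f)|∂Z/∂n|:
V_g = 9.81 × 1.15×10⁻⁴ / 6.16×10⁻⁵ = 18.3 m/s
Converting: 18.3 m/s × 1.944 = 36 knots

36 knots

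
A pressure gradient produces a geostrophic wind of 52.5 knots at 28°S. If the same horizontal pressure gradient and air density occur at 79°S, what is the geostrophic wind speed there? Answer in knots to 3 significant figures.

25.1 knots

With the same pressure gradient and density, V_g ∝ 1/f ∝ 1/sin φ.
V₂ = V₁ · sin φ₁ / sin φ₂ = 52.5 × sin 28° / sin 79°
V₂ = 52.5 × 0.4695/0.9816 = 25.1 knots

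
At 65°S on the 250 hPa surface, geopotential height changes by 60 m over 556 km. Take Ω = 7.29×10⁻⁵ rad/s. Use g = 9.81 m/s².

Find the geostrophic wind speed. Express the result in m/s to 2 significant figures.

Coriolis parameter at 65°S:
f = 2Ω sin φ = 2 × 7.29×10⁻⁵ × sin 65° = 1.32×10⁻⁴ s⁻¹
Height gradient: |∂Z/∂n| = 60 m / 556000 m = 1.08×10⁻⁴
On a pressure surface, geostrophic balance gives V_g = (g/f)|∂Z/∂n|:
V_g = 9.81 × 1.08×10⁻⁴ / 1.32×10⁻⁴ = 8.01 m/s

8.0 m/s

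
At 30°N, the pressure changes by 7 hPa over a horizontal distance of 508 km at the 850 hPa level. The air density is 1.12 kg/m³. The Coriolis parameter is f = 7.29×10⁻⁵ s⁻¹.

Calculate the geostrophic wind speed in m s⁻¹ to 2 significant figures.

17 m s⁻¹

Pressure gradient: |∂P/∂n| = 700 Pa / 508000 m = 1.38×10⁻³ Pa/m
Geostrophic balance (pressure-gradient force = Coriolis force):
V_g = (1/(fρ)) |∂P/∂n| = 1.38×10⁻³ / (7.29×10⁻⁵ × 1.12) = 16.9 m/s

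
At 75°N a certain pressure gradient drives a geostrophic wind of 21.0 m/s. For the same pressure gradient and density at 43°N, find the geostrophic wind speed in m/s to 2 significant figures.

With the same pressure gradient and density, V_g ∝ 1/f ∝ 1/sin φ.
V₂ = V₁ · sin φ₁ / sin φ₂ = 21.0 × sin 75° / sin 43°
V₂ = 21.0 × 0.9659/0.6820 = 30 m/s

30 m/s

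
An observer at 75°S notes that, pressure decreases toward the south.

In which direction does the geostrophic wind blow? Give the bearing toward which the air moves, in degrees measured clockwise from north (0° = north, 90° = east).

The pressure-gradient force points toward the south (bearing 180°).
Geostrophic balance: in the Southern Hemisphere the Coriolis force deflects motion to the left, so the geostrophic wind blows 90° to the left of the pressure-gradient force (low pressure on the right).
Rotating 180° by 90° counterclockwise gives 090° — the wind blows toward the east.

090°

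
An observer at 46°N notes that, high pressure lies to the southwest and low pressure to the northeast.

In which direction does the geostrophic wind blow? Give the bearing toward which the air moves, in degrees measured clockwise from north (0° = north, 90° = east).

135°

The pressure-gradient force points toward the northeast (bearing 045°).
Geostrophic balance: in the Northern Hemisphere the Coriolis force deflects motion to the right, so the geostrophic wind blows 90° to the right of the pressure-gradient force (low pressure on the left).
Rotating 045° by 90° clockwise gives 135° — the wind blows toward the southeast.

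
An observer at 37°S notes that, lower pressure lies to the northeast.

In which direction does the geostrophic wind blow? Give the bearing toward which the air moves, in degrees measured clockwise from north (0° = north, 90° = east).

The pressure-gradient force points toward the northeast (bearing 045°).
Geostrophic balance: in the Southern Hemisphere the Coriolis force deflects motion to the left, so the geostrophic wind blows 90° to the left of the pressure-gradient force (low pressure on the right).
Rotating 045° by 90° counterclockwise gives 315° — the wind blows toward the northwest.

315°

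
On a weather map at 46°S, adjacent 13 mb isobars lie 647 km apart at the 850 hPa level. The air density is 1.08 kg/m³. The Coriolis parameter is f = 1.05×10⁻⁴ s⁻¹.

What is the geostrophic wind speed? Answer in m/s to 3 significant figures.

17.7 m/s

Pressure gradient: |∂P/∂n| = 1300 Pa / 647000 m = 2.01×10⁻³ Pa/m
Geostrophic balance (pressure-gradient force = Coriolis force):
V_g = (1/(fρ)) |∂P/∂n| = 2.01×10⁻³ / (1.05×10⁻⁴ × 1.08) = 17.7 m/s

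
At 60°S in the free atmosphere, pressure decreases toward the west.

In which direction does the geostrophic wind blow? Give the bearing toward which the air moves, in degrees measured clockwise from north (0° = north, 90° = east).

180°

The pressure-gradient force points toward the west (bearing 270°).
Geostrophic balance: in the Southern Hemisphere the Coriolis force deflects motion to the left, so the geostrophic wind blows 90° to the left of the pressure-gradient force (low pressure on the right).
Rotating 270° by 90° counterclockwise gives 180° — the wind blows toward the south.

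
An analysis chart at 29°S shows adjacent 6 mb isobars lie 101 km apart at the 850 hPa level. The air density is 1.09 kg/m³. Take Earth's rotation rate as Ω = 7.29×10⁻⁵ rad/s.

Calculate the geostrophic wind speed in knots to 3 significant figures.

Coriolis parameter at 29°S:
f = 2Ω sin φ = 2 × 7.29×10⁻⁵ × sin 29° = 7.07×10⁻⁵ s⁻¹
Pressure gradient: |∂P/∂n| = 600 Pa / 101000 m = 5.94×10⁻³ Pa/m
Geostrophic balance (pressure-gradient force = Coriolis force):
V_g = (1/(fρ)) |∂P/∂n| = 5.94×10⁻³ / (7.07×10⁻⁵ × 1.09) = 77.1 m/s
Converting: 77.1 m/s × 1.944 = 150 knots

150 knots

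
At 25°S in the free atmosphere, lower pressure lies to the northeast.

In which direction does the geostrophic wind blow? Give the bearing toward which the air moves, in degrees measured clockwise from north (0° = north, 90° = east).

The pressure-gradient force points toward the northeast (bearing 045°).
Geostrophic balance: in the Southern Hemisphere the Coriolis force deflects motion to the left, so the geostrophic wind blows 90° to the left of the pressure-gradient force (low pressure on the right).
Rotating 045° by 90° counterclockwise gives 315° — the wind blows toward the northwest.

315°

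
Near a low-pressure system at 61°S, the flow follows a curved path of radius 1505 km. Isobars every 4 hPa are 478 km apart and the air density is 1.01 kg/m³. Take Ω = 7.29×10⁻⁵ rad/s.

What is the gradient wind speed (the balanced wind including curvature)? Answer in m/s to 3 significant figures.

Coriolis parameter at 61°S:
f = 2Ω sin φ = 2 × 7.29×10⁻⁵ × sin 61° = 1.28×10⁻⁴ s⁻¹
Pressure gradient: |∂P/∂n| = 400 Pa / 478000 m = 8.37×10⁻⁴ Pa/m
Geostrophic speed: V_g = |∂P/∂n|/(fρ) = 8.37×10⁻⁴/(1.28×10⁻⁴ × 1.01) = 6.50 m/s
Around a low, centrifugal force acts outward with Coriolis, so pressure-gradient force balances both:
(1/ρ)|∂P/∂n| = fV + V²/R  →  V² + fR·V − fR·V_g = 0
With fR = 1.28×10⁻⁴ × 1505×10³ m = 192 m/s:
V = [−fR + √((fR)² + 4 fR V_g)]/2 = [−192 + √(192² + 4×192×6.5)]/2 = 6.29 m/s
Subgeostrophic (V < V_g = 6.5 m/s), as expected around a low.

6.29 m/s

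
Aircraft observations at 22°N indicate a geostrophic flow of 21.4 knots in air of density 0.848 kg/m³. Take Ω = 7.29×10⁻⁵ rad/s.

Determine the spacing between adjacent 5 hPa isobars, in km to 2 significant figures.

980 km

Coriolis parameter at 22°N:
f = 2Ω sin φ = 2 × 7.29×10⁻⁵ × sin 22° = 5.46×10⁻⁵ s⁻¹
Wind speed in SI: 21.4 knots = 11.0 m/s
Geostrophic balance rearranged: |∂P/∂n| = f ρ V_g
|∂P/∂n| = 5.46×10⁻⁵ × 0.848 × 11.0 = 5.10×10⁻⁴ Pa/m
Isobar spacing: Δn = ΔP/|∂P/∂n| = 500 Pa / 5.10×10⁻⁴ Pa/m = 980594 m ≈ 980 km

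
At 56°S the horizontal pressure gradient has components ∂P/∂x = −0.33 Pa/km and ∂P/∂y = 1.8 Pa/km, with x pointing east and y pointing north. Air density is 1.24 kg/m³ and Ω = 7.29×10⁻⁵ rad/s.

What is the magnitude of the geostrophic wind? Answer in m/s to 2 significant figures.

12 m/s

Coriolis parameter at 56°S:
f = 2Ω sin φ = 2 × 7.29×10⁻⁵ × sin 56° = 1.21×10⁻⁴ s⁻¹
In the Southern Hemisphere f is negative: f = −1.21×10⁻⁴ s⁻¹.
Component geostrophic relations (x east, y north):
u_g = −(1/(fρ)) ∂P/∂y,  v_g = (1/(fρ)) ∂P/∂x
u_g = −(1.8×10⁻³)/(−1.21×10⁻⁴ × 1.24) = 12.0 m/s;  v_g = (−0.33×10⁻³)/(−1.21×10⁻⁴ × 1.24) = 2.20 m/s
|V_g| = √(u_g² + v_g²) = 12.2 m/s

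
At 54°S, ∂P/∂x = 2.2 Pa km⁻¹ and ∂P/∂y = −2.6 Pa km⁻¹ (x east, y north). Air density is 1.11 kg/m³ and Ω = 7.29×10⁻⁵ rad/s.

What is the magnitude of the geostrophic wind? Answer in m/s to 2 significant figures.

26 m/s

Coriolis parameter at 54°S:
f = 2Ω sin φ = 2 × 7.29×10⁻⁵ × sin 54° = 1.18×10⁻⁴ s⁻¹
In the Southern Hemisphere f is negative: f = −1.18×10⁻⁴ s⁻¹.
Component geostrophic relations (x east, y north):
u_g = −(1/(fρ)) ∂P/∂y,  v_g = (1/(fρ)) ∂P/∂x
u_g = −(−2.6×10⁻³)/(−1.18×10⁻⁴ × 1.11) = −19.9 m/s;  v_g = (2.2×10⁻³)/(−1.18×10⁻⁴ × 1.11) = −16.8 m/s
|V_g| = √(u_g² + v_g²) = 26.0 m/s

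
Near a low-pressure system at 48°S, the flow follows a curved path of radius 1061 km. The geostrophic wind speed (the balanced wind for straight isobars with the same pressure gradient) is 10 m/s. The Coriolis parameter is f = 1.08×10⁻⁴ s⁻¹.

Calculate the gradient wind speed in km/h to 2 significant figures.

Around a low, centrifugal force acts outward with Coriolis, so pressure-gradient force balances both:
(1/ρ)|∂P/∂n| = fV + V²/R  →  V² + fR·V − fR·V_g = 0
With fR = 1.08×10⁻⁴ × 1061×10³ m = 115 m/s:
V = [−fR + √((fR)² + 4 fR V_g)]/2 = [−115 + √(115² + 4×115×10)]/2 = 9.25 m/s
Subgeostrophic (V < V_g = 10 m/s), as expected around a low.
Converting: 9.25 m/s × 3.6 = 33 km/h

33 km/h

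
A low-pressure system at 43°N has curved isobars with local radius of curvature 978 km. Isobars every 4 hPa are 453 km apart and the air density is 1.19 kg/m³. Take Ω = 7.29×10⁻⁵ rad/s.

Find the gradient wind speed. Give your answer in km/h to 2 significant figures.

Coriolis parameter at 43°N:
f = 2Ω sin φ = 2 × 7.29×10⁻⁵ × sin 43° = 9.94×10⁻⁵ s⁻¹
Pressure gradient: |∂P/∂n| = 400 Pa / 453000 m = 8.83×10⁻⁴ Pa/m
Geostrophic speed: V_g = |∂P/∂n|/(fρ) = 8.83×10⁻⁴/(9.94×10⁻⁵ × 1.19) = 7.46 m/s
Around a low, centrifugal force acts outward with Coriolis, so pressure-gradient force balances both:
(1/ρ)|∂P/∂n| = fV + V²/R  →  V² + fR·V − fR·V_g = 0
With fR = 9.94×10⁻⁵ × 978×10³ m = 97.2 m/s:
V = [−fR + √((fR)² + 4 fR V_g)]/2 = [−97.2 + √(97.2² + 4×97.2×7.46)]/2 = 6.96 m/s
Subgeostrophic (V < V_g = 7.46 m/s), as expected around a low.
Converting: 6.96 m/s × 3.6 = 25 km/h

25 km/h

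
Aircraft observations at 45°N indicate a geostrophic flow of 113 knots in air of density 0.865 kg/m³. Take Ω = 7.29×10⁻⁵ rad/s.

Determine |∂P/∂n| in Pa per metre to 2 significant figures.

Coriolis parameter at 45°N:
f = 2Ω sin φ = 2 × 7.29×10⁻⁵ × sin 45° = 1.03×10⁻⁴ s⁻¹
Wind speed in SI: 113 knots = 58.1 m/s
Geostrophic balance rearranged: |∂P/∂n| = f ρ V_g
|∂P/∂n| = 1.03×10⁻⁴ × 0.865 × 58.1 = 5.18×10⁻³ Pa/m

5.2×10⁻³ Pa/m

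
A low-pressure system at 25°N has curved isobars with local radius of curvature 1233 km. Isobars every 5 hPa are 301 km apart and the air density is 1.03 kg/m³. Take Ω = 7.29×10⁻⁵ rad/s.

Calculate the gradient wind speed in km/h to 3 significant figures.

Coriolis parameter at 25°N:
f = 2Ω sin φ = 2 × 7.29×10⁻⁵ × sin 25° = 6.16×10⁻⁵ s⁻¹
Pressure gradient: |∂P/∂n| = 500 Pa / 301000 m = 1.66×10⁻³ Pa/m
Geostrophic speed: V_g = |∂P/∂n|/(fρ) = 1.66×10⁻³/(6.16×10⁻⁵ × 1.03) = 26.2 m/s
Around a low, centrifugal force acts outward with Coriolis, so pressure-gradient force balances both:
(1/ρ)|∂P/∂n| = fV + V²/R  →  V² + fR·V − fR·V_g = 0
With fR = 6.16×10⁻⁵ × 1233×10³ m = 76.0 m/s:
V = [−fR + √((fR)² + 4 fR V_g)]/2 = [−76.0 + √(76.0² + 4×76.0×26.2)]/2 = 20.6 m/s
Subgeostrophic (V < V_g = 26.2 m/s), as expected around a low.
Converting: 20.6 m/s × 3.6 = 74.1 km/h

74.1 km/h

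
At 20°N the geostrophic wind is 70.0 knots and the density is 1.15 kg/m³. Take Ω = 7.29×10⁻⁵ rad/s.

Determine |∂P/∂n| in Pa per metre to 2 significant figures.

2.1×10⁻³ Pa/m

Coriolis parameter at 20°N:
f = 2Ω sin φ = 2 × 7.29×10⁻⁵ × sin 20° = 4.99×10⁻⁵ s⁻¹
Wind speed in SI: 70.0 knots = 36.0 m/s
Geostrophic balance rearranged: |∂P/∂n| = f ρ V_g
|∂P/∂n| = 4.99×10⁻⁵ × 1.15 × 36.0 = 2.07×10⁻³ Pa/m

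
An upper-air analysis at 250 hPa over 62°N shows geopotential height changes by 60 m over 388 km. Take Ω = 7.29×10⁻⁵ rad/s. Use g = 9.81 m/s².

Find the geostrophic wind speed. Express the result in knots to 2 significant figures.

Coriolis parameter at 62°N:
f = 2Ω sin φ = 2 × 7.29×10⁻⁵ × sin 62° = 1.29×10⁻⁴ s⁻¹
Height gradient: |∂Z/∂n| = 60 m / 388000 m = 1.55×10⁻⁴
On a pressure surface, geostrophic balance gives V_g = (g/f)|∂Z/∂n|:
V_g = 9.81 × 1.55×10⁻⁴ / 1.29×10⁻⁴ = 11.8 m/s
Converting: 11.8 m/s × 1.944 = 23 knots

23 knots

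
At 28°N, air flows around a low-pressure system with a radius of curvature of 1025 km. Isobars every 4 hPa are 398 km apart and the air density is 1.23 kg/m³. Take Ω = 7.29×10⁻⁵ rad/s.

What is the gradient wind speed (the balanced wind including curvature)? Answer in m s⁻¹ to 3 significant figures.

10.4 m s⁻¹

Coriolis parameter at 28°N:
f = 2Ω sin φ = 2 × 7.29×10⁻⁵ × sin 28° = 6.84×10⁻⁵ s⁻¹
Pressure gradient: |∂P/∂n| = 400 Pa / 398000 m = 1.01×10⁻³ Pa/m
Geostrophic speed: V_g = |∂P/∂n|/(fρ) = 1.01×10⁻³/(6.84×10⁻⁵ × 1.23) = 11.9 m/s
Around a low, centrifugal force acts outward with Coriolis, so pressure-gradient force balances both:
(1/ρ)|∂P/∂n| = fV + V²/R  →  V² + fR·V − fR·V_g = 0
With fR = 6.84×10⁻⁵ × 1025×10³ m = 70.2 m/s:
V = [−fR + √((fR)² + 4 fR V_g)]/2 = [−70.2 + √(70.2² + 4×70.2×11.9)]/2 = 10.4 m/s
Subgeostrophic (V < V_g = 11.9 m/s), as expected around a low.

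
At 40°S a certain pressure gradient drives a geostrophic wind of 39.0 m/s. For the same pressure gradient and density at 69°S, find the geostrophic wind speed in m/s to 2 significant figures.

27 m/s

With the same pressure gradient and density, V_g ∝ 1/f ∝ 1/sin φ.
V₂ = V₁ · sin φ₁ / sin φ₂ = 39.0 × sin 40° / sin 69°
V₂ = 39.0 × 0.6428/0.9336 = 27 m/s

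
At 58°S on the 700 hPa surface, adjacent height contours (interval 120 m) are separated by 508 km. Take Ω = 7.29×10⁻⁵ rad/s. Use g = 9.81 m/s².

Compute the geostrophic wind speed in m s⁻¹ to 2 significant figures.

Coriolis parameter at 58°S:
f = 2Ω sin φ = 2 × 7.29×10⁻⁵ × sin 58° = 1.24×10⁻⁴ s⁻¹
Height gradient: |∂Z/∂n| = 120 m / 508000 m = 2.36×10⁻⁴
On a pressure surface, geostrophic balance gives V_g = (g/f)|∂Z/∂n|:
V_g = 9.81 × 2.36×10⁻⁴ / 1.24×10⁻⁴ = 18.7 m/s

19 m s⁻¹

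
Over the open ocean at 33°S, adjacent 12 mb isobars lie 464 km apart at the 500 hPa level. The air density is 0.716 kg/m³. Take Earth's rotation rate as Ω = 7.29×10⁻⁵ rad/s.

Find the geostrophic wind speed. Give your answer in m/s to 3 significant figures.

Coriolis parameter at 33°S:
f = 2Ω sin φ = 2 × 7.29×10⁻⁵ × sin 33° = 7.94×10⁻⁵ s⁻¹
Pressure gradient: |∂P/∂n| = 1200 Pa / 464000 m = 2.59×10⁻³ Pa/m
Geostrophic balance (pressure-gradient force = Coriolis force):
V_g = (1/(fρ)) |∂P/∂n| = 2.59×10⁻³ / (7.94×10⁻⁵ × 0.716) = 45.5 m/s

45.5 m/s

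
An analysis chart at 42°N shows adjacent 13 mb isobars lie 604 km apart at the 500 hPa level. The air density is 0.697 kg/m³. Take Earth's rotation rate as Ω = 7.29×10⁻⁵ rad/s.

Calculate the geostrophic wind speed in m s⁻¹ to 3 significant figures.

31.7 m s⁻¹

Coriolis parameter at 42°N:
f = 2Ω sin φ = 2 × 7.29×10⁻⁵ × sin 42° = 9.76×10⁻⁵ s⁻¹
Pressure gradient: |∂P/∂n| = 1300 Pa / 604000 m = 2.15×10⁻³ Pa/m
Geostrophic balance (pressure-gradient force = Coriolis force):
V_g = (1/(fρ)) |∂P/∂n| = 2.15×10⁻³ / (9.76×10⁻⁵ × 0.697) = 31.7 m/s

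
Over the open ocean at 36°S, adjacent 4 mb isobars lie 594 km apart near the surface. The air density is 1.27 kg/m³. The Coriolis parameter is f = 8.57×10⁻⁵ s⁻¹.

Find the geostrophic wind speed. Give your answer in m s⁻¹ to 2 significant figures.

Pressure gradient: |∂P/∂n| = 400 Pa / 594000 m = 6.73×10⁻⁴ Pa/m
Geostrophic balance (pressure-gradient force = Coriolis force):
V_g = (1/(fρ)) |∂P/∂n| = 6.73×10⁻⁴ / (8.57×10⁻⁵ × 1.27) = 6.19 m/s

6.2 m s⁻¹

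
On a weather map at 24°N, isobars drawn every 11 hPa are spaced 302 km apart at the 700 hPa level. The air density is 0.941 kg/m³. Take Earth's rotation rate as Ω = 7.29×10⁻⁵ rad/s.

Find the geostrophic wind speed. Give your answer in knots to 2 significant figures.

Coriolis parameter at 24°N:
f = 2Ω sin φ = 2 × 7.29×10⁻⁵ × sin 24° = 5.93×10⁻⁵ s⁻¹
Pressure gradient: |∂P/∂n| = 1100 Pa / 302000 m = 3.64×10⁻³ Pa/m
Geostrophic balance (pressure-gradient force = Coriolis force):
V_g = (1/(fρ)) |∂P/∂n| = 3.64×10⁻³ / (5.93×10⁻⁵ × 0.941) = 65.3 m/s
Converting: 65.3 m/s × 1.944 = 130 knots

130 knots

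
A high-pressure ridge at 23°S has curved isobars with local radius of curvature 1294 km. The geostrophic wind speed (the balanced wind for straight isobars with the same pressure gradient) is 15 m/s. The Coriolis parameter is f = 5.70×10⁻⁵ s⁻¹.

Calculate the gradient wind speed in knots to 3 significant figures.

40.7 knots

Around a high, pressure-gradient force acts outward with centrifugal, so Coriolis balances both:
fV = (1/ρ)|∂P/∂n| + V²/R  →  V² − fR·V + fR·V_g = 0
With fR = 5.70×10⁻⁵ × 1294×10³ m = 73.8 m/s:
V = [fR − √((fR)² − 4 fR V_g)]/2 = [73.8 − √(73.8² − 4×73.8×15)]/2 = 21 m/s
Supergeostrophic (V > V_g = 15 m/s), as expected around a high.
Converting: 21 m/s × 1.944 = 40.7 knots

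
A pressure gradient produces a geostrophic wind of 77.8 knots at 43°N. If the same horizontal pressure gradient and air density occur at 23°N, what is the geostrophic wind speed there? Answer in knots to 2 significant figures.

With the same pressure gradient and density, V_g ∝ 1/f ∝ 1/sin φ.
V₂ = V₁ · sin φ₁ / sin φ₂ = 77.8 × sin 43° / sin 23°
V₂ = 77.8 × 0.6820/0.3907 = 140 knots

140 knots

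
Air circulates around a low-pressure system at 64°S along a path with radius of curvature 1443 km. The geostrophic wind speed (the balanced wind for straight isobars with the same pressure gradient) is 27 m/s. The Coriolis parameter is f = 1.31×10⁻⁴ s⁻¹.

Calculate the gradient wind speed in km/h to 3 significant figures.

86.3 km/h

Around a low, centrifugal force acts outward with Coriolis, so pressure-gradient force balances both:
(1/ρ)|∂P/∂n| = fV + V²/R  →  V² + fR·V − fR·V_g = 0
With fR = 1.31×10⁻⁴ × 1443×10³ m = 189 m/s:
V = [−fR + √((fR)² + 4 fR V_g)]/2 = [−189 + √(189² + 4×189×27)]/2 = 24 m/s
Subgeostrophic (V < V_g = 27 m/s), as expected around a low.
Converting: 24 m/s × 3.6 = 86.3 km/h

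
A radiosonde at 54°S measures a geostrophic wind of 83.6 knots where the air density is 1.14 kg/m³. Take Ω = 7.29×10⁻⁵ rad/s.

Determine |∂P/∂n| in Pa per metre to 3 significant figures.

5.78×10⁻³ Pa/m

Coriolis parameter at 54°S:
f = 2Ω sin φ = 2 × 7.29×10⁻⁵ × sin 54° = 1.18×10⁻⁴ s⁻¹
Wind speed in SI: 83.6 knots = 43.0 m/s
Geostrophic balance rearranged: |∂P/∂n| = f ρ V_g
|∂P/∂n| = 1.18×10⁻⁴ × 1.14 × 43.0 = 5.78×10⁻³ Pa/m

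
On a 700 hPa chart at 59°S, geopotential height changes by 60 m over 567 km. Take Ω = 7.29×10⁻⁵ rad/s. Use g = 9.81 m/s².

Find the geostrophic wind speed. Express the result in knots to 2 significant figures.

Coriolis parameter at 59°S:
f = 2Ω sin φ = 2 × 7.29×10⁻⁵ × sin 59° = 1.25×10⁻⁴ s⁻¹
Height gradient: |∂Z/∂n| = 60 m / 567000 m = 1.06×10⁻⁴
On a pressure surface, geostrophic balance gives V_g = (g/f)|∂Z/∂n|:
V_g = 9.81 × 1.06×10⁻⁴ / 1.25×10⁻⁴ = 8.31 m/s
Converting: 8.31 m/s × 1.944 = 16 knots

16 knots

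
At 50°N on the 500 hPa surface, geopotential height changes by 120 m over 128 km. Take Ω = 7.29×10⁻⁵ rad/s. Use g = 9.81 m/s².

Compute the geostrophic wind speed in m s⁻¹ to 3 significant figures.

Coriolis parameter at 50°N:
f = 2Ω sin φ = 2 × 7.29×10⁻⁵ × sin 50° = 1.12×10⁻⁴ s⁻¹
Height gradient: |∂Z/∂n| = 120 m / 128000 m = 9.38×10⁻⁴
On a pressure surface, geostrophic balance gives V_g = (g/f)|∂Z/∂n|:
V_g = 9.81 × 9.38×10⁻⁴ / 1.12×10⁻⁴ = 82.3 m/s

82.3 m s⁻¹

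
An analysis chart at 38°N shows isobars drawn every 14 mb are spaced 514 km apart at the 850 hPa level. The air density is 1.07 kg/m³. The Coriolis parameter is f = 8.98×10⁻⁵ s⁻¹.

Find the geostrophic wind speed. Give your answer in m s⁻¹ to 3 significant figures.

28.3 m s⁻¹

Pressure gradient: |∂P/∂n| = 1400 Pa / 514000 m = 2.72×10⁻³ Pa/m
Geostrophic balance (pressure-gradient force = Coriolis force):
V_g = (1/(fρ)) |∂P/∂n| = 2.72×10⁻³ / (8.98×10⁻⁵ × 1.07) = 28.3 m/s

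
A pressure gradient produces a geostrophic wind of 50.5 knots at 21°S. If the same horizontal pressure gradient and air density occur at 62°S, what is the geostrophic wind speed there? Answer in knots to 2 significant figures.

With the same pressure gradient and density, V_g ∝ 1/f ∝ 1/sin φ.
V₂ = V₁ · sin φ₁ / sin φ₂ = 50.5 × sin 21° / sin 62°
V₂ = 50.5 × 0.3584/0.8829 = 20 knots

20 knots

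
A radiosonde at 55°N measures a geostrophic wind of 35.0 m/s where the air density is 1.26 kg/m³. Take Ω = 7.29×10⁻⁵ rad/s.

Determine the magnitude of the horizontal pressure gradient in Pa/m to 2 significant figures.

5.3×10⁻³ Pa/m

Coriolis parameter at 55°N:
f = 2Ω sin φ = 2 × 7.29×10⁻⁵ × sin 55° = 1.19×10⁻⁴ s⁻¹
Geostrophic balance rearranged: |∂P/∂n| = f ρ V_g
|∂P/∂n| = 1.19×10⁻⁴ × 1.26 × 35.0 = 5.27×10⁻³ Pa/m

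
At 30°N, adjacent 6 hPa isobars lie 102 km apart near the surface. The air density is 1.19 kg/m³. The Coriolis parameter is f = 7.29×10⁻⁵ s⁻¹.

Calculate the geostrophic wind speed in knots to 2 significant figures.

130 knots

Pressure gradient: |∂P/∂n| = 600 Pa / 102000 m = 5.88×10⁻³ Pa/m
Geostrophic balance (pressure-gradient force = Coriolis force):
V_g = (1/(fρ)) |∂P/∂n| = 5.88×10⁻³ / (7.29×10⁻⁵ × 1.19) = 67.8 m/s
Converting: 67.8 m/s × 1.944 = 130 knots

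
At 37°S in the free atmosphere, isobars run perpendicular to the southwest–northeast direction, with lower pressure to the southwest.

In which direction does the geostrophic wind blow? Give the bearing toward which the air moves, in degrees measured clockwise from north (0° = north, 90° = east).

The pressure-gradient force points toward the southwest (bearing 225°).
Geostrophic balance: in the Southern Hemisphere the Coriolis force deflects motion to the left, so the geostrophic wind blows 90° to the left of the pressure-gradient force (low pressure on the right).
Rotating 225° by 90° counterclockwise gives 135° — the wind blows toward the southeast.

135°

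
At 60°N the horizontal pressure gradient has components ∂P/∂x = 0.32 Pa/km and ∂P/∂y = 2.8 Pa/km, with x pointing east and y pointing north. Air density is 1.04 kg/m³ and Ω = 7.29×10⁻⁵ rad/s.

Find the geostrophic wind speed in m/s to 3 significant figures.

21.5 m/s

Coriolis parameter at 60°N:
f = 2Ω sin φ = 2 × 7.29×10⁻⁵ × sin 60° = 1.26×10⁻⁴ s⁻¹
Component geostrophic relations (x east, y north):
u_g = −(1/(fρ)) ∂P/∂y,  v_g = (1/(fρ)) ∂P/∂x
u_g = −(2.8×10⁻³)/(1.26×10⁻⁴ × 1.04) = −21.3 m/s;  v_g = (0.32×10⁻³)/(1.26×10⁻⁴ × 1.04) = 2.44 m/s
|V_g| = √(u_g² + v_g²) = 21.5 m/s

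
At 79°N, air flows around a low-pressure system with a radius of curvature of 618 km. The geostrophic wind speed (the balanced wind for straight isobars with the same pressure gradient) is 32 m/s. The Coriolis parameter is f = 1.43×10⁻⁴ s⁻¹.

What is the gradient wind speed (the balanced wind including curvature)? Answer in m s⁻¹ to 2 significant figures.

25 m s⁻¹

Around a low, centrifugal force acts outward with Coriolis, so pressure-gradient force balances both:
(1/ρ)|∂P/∂n| = fV + V²/R  →  V² + fR·V − fR·V_g = 0
With fR = 1.43×10⁻⁴ × 618×10³ m = 88.4 m/s:
V = [−fR + √((fR)² + 4 fR V_g)]/2 = [−88.4 + √(88.4² + 4×88.4×32)]/2 = 25 m/s
Subgeostrophic (V < V_g = 32 m/s), as expected around a low.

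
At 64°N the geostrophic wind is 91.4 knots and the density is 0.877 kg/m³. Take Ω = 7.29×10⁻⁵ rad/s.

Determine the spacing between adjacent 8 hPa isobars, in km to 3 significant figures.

148 km

Coriolis parameter at 64°N:
f = 2Ω sin φ = 2 × 7.29×10⁻⁵ × sin 64° = 1.31×10⁻⁴ s⁻¹
Wind speed in SI: 91.4 knots = 47.0 m/s
Geostrophic balance rearranged: |∂P/∂n| = f ρ V_g
|∂P/∂n| = 1.31×10⁻⁴ × 0.877 × 47.0 = 5.40×10⁻³ Pa/m
Isobar spacing: Δn = ΔP/|∂P/∂n| = 800 Pa / 5.40×10⁻³ Pa/m = 148043 m ≈ 148 km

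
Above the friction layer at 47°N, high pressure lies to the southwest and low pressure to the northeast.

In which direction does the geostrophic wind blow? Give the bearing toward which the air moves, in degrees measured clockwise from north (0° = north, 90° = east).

135°

The pressure-gradient force points toward the northeast (bearing 045°).
Geostrophic balance: in the Northern Hemisphere the Coriolis force deflects motion to the right, so the geostrophic wind blows 90° to the right of the pressure-gradient force (low pressure on the left).
Rotating 045° by 90° clockwise gives 135° — the wind blows toward the southeast.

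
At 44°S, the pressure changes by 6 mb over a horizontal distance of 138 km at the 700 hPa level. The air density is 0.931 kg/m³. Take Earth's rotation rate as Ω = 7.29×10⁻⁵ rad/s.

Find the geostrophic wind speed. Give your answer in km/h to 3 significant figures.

166 km/h

Coriolis parameter at 44°S:
f = 2Ω sin φ = 2 × 7.29×10⁻⁵ × sin 44° = 1.01×10⁻⁴ s⁻¹
Pressure gradient: |∂P/∂n| = 600 Pa / 138000 m = 4.35×10⁻³ Pa/m
Geostrophic balance (pressure-gradient force = Coriolis force):
V_g = (1/(fρ)) |∂P/∂n| = 4.35×10⁻³ / (1.01×10⁻⁴ × 0.931) = 46.1 m/s
Converting: 46.1 m/s × 3.6 = 166 km/h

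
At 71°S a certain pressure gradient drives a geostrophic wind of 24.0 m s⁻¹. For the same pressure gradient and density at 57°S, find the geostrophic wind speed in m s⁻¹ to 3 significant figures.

27.1 m s⁻¹

With the same pressure gradient and density, V_g ∝ 1/f ∝ 1/sin φ.
V₂ = V₁ · sin φ₁ / sin φ₂ = 24.0 × sin 71° / sin 57°
V₂ = 24.0 × 0.9455/0.8387 = 27.1 m s⁻¹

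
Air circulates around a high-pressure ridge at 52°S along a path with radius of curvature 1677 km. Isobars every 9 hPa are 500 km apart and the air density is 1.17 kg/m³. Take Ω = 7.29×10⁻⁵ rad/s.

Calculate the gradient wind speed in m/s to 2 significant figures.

Coriolis parameter at 52°S:
f = 2Ω sin φ = 2 × 7.29×10⁻⁵ × sin 52° = 1.15×10⁻⁴ s⁻¹
Pressure gradient: |∂P/∂n| = 900 Pa / 500000 m = 1.80×10⁻³ Pa/m
Geostrophic speed: V_g = |∂P/∂n|/(fρ) = 1.80×10⁻³/(1.15×10⁻⁴ × 1.17) = 13.4 m/s
Around a high, pressure-gradient force acts outward with centrifugal, so Coriolis balances both:
fV = (1/ρ)|∂P/∂n| + V²/R  →  V² − fR·V + fR·V_g = 0
With fR = 1.15×10⁻⁴ × 1677×10³ m = 193 m/s:
V = [fR − √((fR)² − 4 fR V_g)]/2 = [193 − √(193² − 4×193×13.4)]/2 = 14.5 m/s
Supergeostrophic (V > V_g = 13.4 m/s), as expected around a high.

14 m/s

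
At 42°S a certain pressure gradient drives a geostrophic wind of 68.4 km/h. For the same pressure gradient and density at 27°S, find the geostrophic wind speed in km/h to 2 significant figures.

With the same pressure gradient and density, V_g ∝ 1/f ∝ 1/sin φ.
V₂ = V₁ · sin φ₁ / sin φ₂ = 68.4 × sin 42° / sin 27°
V₂ = 68.4 × 0.6691/0.4540 = 100 km/h

100 km/h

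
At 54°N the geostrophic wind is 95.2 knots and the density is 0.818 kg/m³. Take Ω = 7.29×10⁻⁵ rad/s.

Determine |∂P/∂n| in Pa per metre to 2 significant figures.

4.7×10⁻³ Pa/m

Coriolis parameter at 54°N:
f = 2Ω sin φ = 2 × 7.29×10⁻⁵ × sin 54° = 1.18×10⁻⁴ s⁻¹
Wind speed in SI: 95.2 knots = 49.0 m/s
Geostrophic balance rearranged: |∂P/∂n| = f ρ V_g
|∂P/∂n| = 1.18×10⁻⁴ × 0.818 × 49.0 = 4.73×10⁻³ Pa/m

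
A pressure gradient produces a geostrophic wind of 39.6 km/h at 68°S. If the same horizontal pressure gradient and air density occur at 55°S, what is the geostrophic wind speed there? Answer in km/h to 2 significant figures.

45 km/h

With the same pressure gradient and density, V_g ∝ 1/f ∝ 1/sin φ.
V₂ = V₁ · sin φ₁ / sin φ₂ = 39.6 × sin 68° / sin 55°
V₂ = 39.6 × 0.9272/0.8192 = 45 km/h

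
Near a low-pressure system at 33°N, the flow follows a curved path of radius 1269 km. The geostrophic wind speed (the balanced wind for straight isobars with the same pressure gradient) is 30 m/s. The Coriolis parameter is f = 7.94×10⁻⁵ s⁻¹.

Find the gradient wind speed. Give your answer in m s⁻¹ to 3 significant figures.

Around a low, centrifugal force acts outward with Coriolis, so pressure-gradient force balances both:
(1/ρ)|∂P/∂n| = fV + V²/R  →  V² + fR·V − fR·V_g = 0
With fR = 7.94×10⁻⁵ × 1269×10³ m = 101 m/s:
V = [−fR + √((fR)² + 4 fR V_g)]/2 = [−101 + √(101² + 4×101×30)]/2 = 24.2 m/s
Subgeostrophic (V < V_g = 30 m/s), as expected around a low.

24.2 m s⁻¹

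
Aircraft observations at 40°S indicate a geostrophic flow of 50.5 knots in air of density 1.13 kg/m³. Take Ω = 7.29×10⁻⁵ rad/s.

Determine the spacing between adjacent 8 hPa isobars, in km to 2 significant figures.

290 km

Coriolis parameter at 40°S:
f = 2Ω sin φ = 2 × 7.29×10⁻⁵ × sin 40° = 9.37×10⁻⁵ s⁻¹
Wind speed in SI: 50.5 knots = 26.0 m/s
Geostrophic balance rearranged: |∂P/∂n| = f ρ V_g
|∂P/∂n| = 9.37×10⁻⁵ × 1.13 × 26.0 = 2.75×10⁻³ Pa/m
Isobar spacing: Δn = ΔP/|∂P/∂n| = 800 Pa / 2.75×10⁻³ Pa/m = 290775 m ≈ 290 km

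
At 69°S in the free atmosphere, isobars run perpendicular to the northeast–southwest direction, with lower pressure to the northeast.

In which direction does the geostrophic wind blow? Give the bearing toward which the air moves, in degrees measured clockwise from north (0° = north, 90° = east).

315°

The pressure-gradient force points toward the northeast (bearing 045°).
Geostrophic balance: in the Southern Hemisphere the Coriolis force deflects motion to the left, so the geostrophic wind blows 90° to the left of the pressure-gradient force (low pressure on the right).
Rotating 045° by 90° counterclockwise gives 315° — the wind blows toward the northwest.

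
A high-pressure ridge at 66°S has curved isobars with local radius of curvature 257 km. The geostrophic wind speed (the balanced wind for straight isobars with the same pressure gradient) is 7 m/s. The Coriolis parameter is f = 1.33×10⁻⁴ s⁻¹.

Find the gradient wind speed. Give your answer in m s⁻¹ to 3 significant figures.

Around a high, pressure-gradient force acts outward with centrifugal, so Coriolis balances both:
fV = (1/ρ)|∂P/∂n| + V²/R  →  V² − fR·V + fR·V_g = 0
With fR = 1.33×10⁻⁴ × 257×10³ m = 34.2 m/s:
V = [fR − √((fR)² − 4 fR V_g)]/2 = [34.2 − √(34.2² − 4×34.2×7)]/2 = 9.82 m/s
Supergeostrophic (V > V_g = 7 m/s), as expected around a high.

9.82 m s⁻¹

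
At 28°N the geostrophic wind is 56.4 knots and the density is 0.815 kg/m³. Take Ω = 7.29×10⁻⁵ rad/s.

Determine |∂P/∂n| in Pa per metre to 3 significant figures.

Coriolis parameter at 28°N:
f = 2Ω sin φ = 2 × 7.29×10⁻⁵ × sin 28° = 6.84×10⁻⁵ s⁻¹
Wind speed in SI: 56.4 knots = 29.0 m/s
Geostrophic balance rearranged: |∂P/∂n| = f ρ V_g
|∂P/∂n| = 6.84×10⁻⁵ × 0.815 × 29.0 = 1.62×10⁻³ Pa/m

1.62×10⁻³ Pa/m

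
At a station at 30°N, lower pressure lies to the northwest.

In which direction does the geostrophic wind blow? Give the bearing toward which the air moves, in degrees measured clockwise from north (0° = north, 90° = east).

The pressure-gradient force points toward the northwest (bearing 315°).
Geostrophic balance: in the Northern Hemisphere the Coriolis force deflects motion to the right, so the geostrophic wind blows 90° to the right of the pressure-gradient force (low pressure on the left).
Rotating 315° by 90° clockwise gives 045° — the wind blows toward the northeast.

045°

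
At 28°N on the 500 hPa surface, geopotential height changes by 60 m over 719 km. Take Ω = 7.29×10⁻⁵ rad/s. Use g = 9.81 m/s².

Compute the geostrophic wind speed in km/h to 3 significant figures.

Coriolis parameter at 28°N:
f = 2Ω sin φ = 2 × 7.29×10⁻⁵ × sin 28° = 6.84×10⁻⁵ s⁻¹
Height gradient: |∂Z/∂n| = 60 m / 719000 m = 8.34×10⁻⁵
On a pressure surface, geostrophic balance gives V_g = (g/f)|∂Z/∂n|:
V_g = 9.81 × 8.34×10⁻⁵ / 6.84×10⁻⁵ = 12.0 m/s
Converting: 12.0 m/s × 3.6 = 43.1 km/h

43.1 km/h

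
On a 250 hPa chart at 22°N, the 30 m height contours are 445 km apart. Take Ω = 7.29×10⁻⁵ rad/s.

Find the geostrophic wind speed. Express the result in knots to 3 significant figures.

Coriolis parameter at 22°N:
f = 2Ω sin φ = 2 × 7.29×10⁻⁵ × sin 22° = 5.46×10⁻⁵ s⁻¹
Height gradient: |∂Z/∂n| = 30 m / 445000 m = 6.74×10⁻⁵
On a pressure surface, geostrophic balance gives V_g = (g/f)|∂Z/∂n|:
V_g = 9.81 × 6.74×10⁻⁵ / 5.46×10⁻⁵ = 12.1 m/s
Converting: 12.1 m/s × 1.944 = 23.5 knots

23.5 knots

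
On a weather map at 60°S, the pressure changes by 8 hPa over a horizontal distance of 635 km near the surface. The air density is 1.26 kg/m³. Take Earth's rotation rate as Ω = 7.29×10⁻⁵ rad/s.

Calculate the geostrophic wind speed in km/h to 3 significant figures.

28.5 km/h

Coriolis parameter at 60°S:
f = 2Ω sin φ = 2 × 7.29×10⁻⁵ × sin 60° = 1.26×10⁻⁴ s⁻¹
Pressure gradient: |∂P/∂n| = 800 Pa / 635000 m = 1.26×10⁻³ Pa/m
Geostrophic balance (pressure-gradient force = Coriolis force):
V_g = (1/(fρ)) |∂P/∂n| = 1.26×10⁻³ / (1.26×10⁻⁴ × 1.26) = 7.92 m/s
Converting: 7.92 m/s × 3.6 = 28.5 km/h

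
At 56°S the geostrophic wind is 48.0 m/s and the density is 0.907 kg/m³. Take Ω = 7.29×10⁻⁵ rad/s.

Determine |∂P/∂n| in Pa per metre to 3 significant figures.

5.26×10⁻³ Pa/m

Coriolis parameter at 56°S:
f = 2Ω sin φ = 2 × 7.29×10⁻⁵ × sin 56° = 1.21×10⁻⁴ s⁻¹
Geostrophic balance rearranged: |∂P/∂n| = f ρ V_g
|∂P/∂n| = 1.21×10⁻⁴ × 0.907 × 48.0 = 5.26×10⁻³ Pa/m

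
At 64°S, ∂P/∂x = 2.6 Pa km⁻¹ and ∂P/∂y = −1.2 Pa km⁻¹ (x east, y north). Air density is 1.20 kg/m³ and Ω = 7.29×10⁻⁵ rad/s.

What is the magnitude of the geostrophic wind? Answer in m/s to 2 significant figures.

Coriolis parameter at 64°S:
f = 2Ω sin φ = 2 × 7.29×10⁻⁵ × sin 64° = 1.31×10⁻⁴ s⁻¹
In the Southern Hemisphere f is negative: f = −1.31×10⁻⁴ s⁻¹.
Component geostrophic relations (x east, y north):
u_g = −(1/(fρ)) ∂P/∂y,  v_g = (1/(fρ)) ∂P/∂x
u_g = −(−1.2×10⁻³)/(−1.31×10⁻⁴ × 1.20) = −7.63 m/s;  v_g = (2.6×10⁻³)/(−1.31×10⁻⁴ × 1.20) = −16.5 m/s
|V_g| = √(u_g² + v_g²) = 18.2 m/s

18 m/s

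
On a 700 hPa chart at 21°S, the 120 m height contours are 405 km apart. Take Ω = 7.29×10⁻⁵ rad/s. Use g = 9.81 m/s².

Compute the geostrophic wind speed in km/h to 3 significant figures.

200 km/h

Coriolis parameter at 21°S:
f = 2Ω sin φ = 2 × 7.29×10⁻⁵ × sin 21° = 5.23×10⁻⁵ s⁻¹
Height gradient: |∂Z/∂n| = 120 m / 405000 m = 2.96×10⁻⁴
On a pressure surface, geostrophic balance gives V_g = (g/f)|∂Z/∂n|:
V_g = 9.81 × 2.96×10⁻⁴ / 5.23×10⁻⁵ = 55.6 m/s
Converting: 55.6 m/s × 3.6 = 200 km/h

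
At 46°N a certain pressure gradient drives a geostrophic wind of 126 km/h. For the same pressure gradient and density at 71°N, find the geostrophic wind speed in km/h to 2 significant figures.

With the same pressure gradient and density, V_g ∝ 1/f ∝ 1/sin φ.
V₂ = V₁ · sin φ₁ / sin φ₂ = 126 × sin 46° / sin 71°
V₂ = 126 × 0.7193/0.9455 = 96 km/h

96 km/h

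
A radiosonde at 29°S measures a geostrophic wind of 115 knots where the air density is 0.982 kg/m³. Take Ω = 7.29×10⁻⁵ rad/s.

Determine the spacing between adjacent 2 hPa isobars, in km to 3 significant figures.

48.7 km

Coriolis parameter at 29°S:
f = 2Ω sin φ = 2 × 7.29×10⁻⁵ × sin 29° = 7.07×10⁻⁵ s⁻¹
Wind speed in SI: 115 knots = 59.2 m/s
Geostrophic balance rearranged: |∂P/∂n| = f ρ V_g
|∂P/∂n| = 7.07×10⁻⁵ × 0.982 × 59.2 = 4.11×10⁻³ Pa/m
Isobar spacing: Δn = ΔP/|∂P/∂n| = 200 Pa / 4.11×10⁻³ Pa/m = 48703 m ≈ 48.7 km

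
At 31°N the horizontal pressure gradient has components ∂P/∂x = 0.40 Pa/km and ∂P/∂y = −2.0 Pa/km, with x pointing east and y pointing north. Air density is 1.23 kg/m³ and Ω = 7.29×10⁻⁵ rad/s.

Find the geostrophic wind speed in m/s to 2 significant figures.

Coriolis parameter at 31°N:
f = 2Ω sin φ = 2 × 7.29×10⁻⁵ × sin 31° = 7.51×10⁻⁵ s⁻¹
Component geostrophic relations (x east, y north):
u_g = −(1/(fρ)) ∂P/∂y,  v_g = (1/(fρ)) ∂P/∂x
u_g = −(−2.0×10⁻³)/(7.51×10⁻⁵ × 1.23) = 21.7 m/s;  v_g = (0.40×10⁻³)/(7.51×10⁻⁵ × 1.23) = 4.33 m/s
|V_g| = √(u_g² + v_g²) = 22.1 m/s

22 m/s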